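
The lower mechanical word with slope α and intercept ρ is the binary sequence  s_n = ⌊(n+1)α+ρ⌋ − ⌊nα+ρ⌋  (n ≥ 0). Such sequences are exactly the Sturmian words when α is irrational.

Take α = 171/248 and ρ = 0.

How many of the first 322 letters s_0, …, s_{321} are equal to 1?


#1s = Σ_{n=0}^{321} s_n = Σ_{n=0}^{321} (⌊(n+1)α+ρ⌋ − ⌊nα+ρ⌋)
the sum telescopes: every ⌊nα+ρ⌋ with 0 < n < 322 appears once with + and once with −, leaving ⌊322α+ρ⌋ − ⌊0·α+ρ⌋
322α + ρ = (322·171) / 248 = 55062/248
ρ = 0/248
⌊55062/248⌋ = 222,  ⌊0/248⌋ = 0
#1s = 222 − 0 = 222

222


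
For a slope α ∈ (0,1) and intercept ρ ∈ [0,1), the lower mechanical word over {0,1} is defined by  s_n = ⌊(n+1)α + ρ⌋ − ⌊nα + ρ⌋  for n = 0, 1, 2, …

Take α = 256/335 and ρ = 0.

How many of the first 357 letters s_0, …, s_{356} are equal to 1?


272

#1s = Σ_{n=0}^{356} s_n = Σ_{n=0}^{356} (⌊(n+1)α+ρ⌋ − ⌊nα+ρ⌋)
the sum telescopes: every ⌊nα+ρ⌋ with 0 < n < 357 appears once with + and once with −, leaving ⌊357α+ρ⌋ − ⌊0·α+ρ⌋
357α + ρ = (357·256) / 335 = 91392/335
ρ = 0/335
⌊91392/335⌋ = 272,  ⌊0/335⌋ = 0
#1s = 272 − 0 = 272


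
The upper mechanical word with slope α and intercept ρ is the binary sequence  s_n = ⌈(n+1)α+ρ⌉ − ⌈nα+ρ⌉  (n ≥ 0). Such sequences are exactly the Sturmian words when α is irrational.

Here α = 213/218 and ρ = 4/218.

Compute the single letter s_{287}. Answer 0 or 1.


1

(n+1)α + ρ = (288·213 + 4) / 218 = 61348/218
nα + ρ     = (287·213 + 4) / 218 = 61135/218
⌈61348/218⌉ = 282,  ⌈61135/218⌉ = 281
s_{287} = 282 − 281 = 1


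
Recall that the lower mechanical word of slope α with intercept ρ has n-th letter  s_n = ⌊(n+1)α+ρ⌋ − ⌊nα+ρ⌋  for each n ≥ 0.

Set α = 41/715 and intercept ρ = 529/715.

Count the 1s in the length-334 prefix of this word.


#1s = Σ_{n=0}^{333} s_n = Σ_{n=0}^{333} (⌊(n+1)α+ρ⌋ − ⌊nα+ρ⌋)
the sum telescopes: every ⌊nα+ρ⌋ with 0 < n < 334 appears once with + and once with −, leaving ⌊334α+ρ⌋ − ⌊0·α+ρ⌋
334α + ρ = (334·41 + 529) / 715 = 14223/715
ρ = 529/715
⌊14223/715⌋ = 19,  ⌊529/715⌋ = 0
#1s = 19 − 0 = 19

19


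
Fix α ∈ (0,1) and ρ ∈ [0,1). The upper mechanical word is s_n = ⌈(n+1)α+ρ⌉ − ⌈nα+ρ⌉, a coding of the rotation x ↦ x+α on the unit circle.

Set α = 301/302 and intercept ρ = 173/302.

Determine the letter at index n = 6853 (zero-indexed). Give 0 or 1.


(n+1)α + ρ = (6854·301 + 173) / 302 = 2063227/302
nα + ρ     = (6853·301 + 173) / 302 = 2062926/302
⌈2063227/302⌉ = 6832,  ⌈2062926/302⌉ = 6831
s_{6853} = 6832 − 6831 = 1

1


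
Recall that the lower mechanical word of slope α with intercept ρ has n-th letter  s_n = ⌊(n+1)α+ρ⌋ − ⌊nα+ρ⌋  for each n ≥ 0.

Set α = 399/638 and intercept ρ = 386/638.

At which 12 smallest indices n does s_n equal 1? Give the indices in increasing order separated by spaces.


n=0: ⌊785/638⌋−⌊386/638⌋ = 1−0 = 1  ← one
n=1: ⌊1184/638⌋−⌊785/638⌋ = 1−1 = 0
n=2: ⌊1583/638⌋−⌊1184/638⌋ = 2−1 = 1  ← one
n=3: ⌊1982/638⌋−⌊1583/638⌋ = 3−2 = 1  ← one
n=4: ⌊2381/638⌋−⌊1982/638⌋ = 3−3 = 0
n=5: ⌊2780/638⌋−⌊2381/638⌋ = 4−3 = 1  ← one
n=6: ⌊3179/638⌋−⌊2780/638⌋ = 4−4 = 0
n=7: ⌊3578/638⌋−⌊3179/638⌋ = 5−4 = 1  ← one
n=8: ⌊3977/638⌋−⌊3578/638⌋ = 6−5 = 1  ← one
n=9: ⌊4376/638⌋−⌊3977/638⌋ = 6−6 = 0
n=10: ⌊4775/638⌋−⌊4376/638⌋ = 7−6 = 1  ← one
n=11: ⌊5174/638⌋−⌊4775/638⌋ = 8−7 = 1  ← one
n=12: ⌊5573/638⌋−⌊5174/638⌋ = 8−8 = 0
n=13: ⌊5972/638⌋−⌊5573/638⌋ = 9−8 = 1  ← one
n=14: ⌊6371/638⌋−⌊5972/638⌋ = 9−9 = 0
n=15: ⌊6770/638⌋−⌊6371/638⌋ = 10−9 = 1  ← one
n=16: ⌊7169/638⌋−⌊6770/638⌋ = 11−10 = 1  ← one
n=17: ⌊7568/638⌋−⌊7169/638⌋ = 11−11 = 0
n=18: ⌊7967/638⌋−⌊7568/638⌋ = 12−11 = 1  ← one
positions of the first 12 ones: 0 2 3 5 7 8 10 11 13 15 16 18

0 2 3 5 7 8 10 11 13 15 16 18


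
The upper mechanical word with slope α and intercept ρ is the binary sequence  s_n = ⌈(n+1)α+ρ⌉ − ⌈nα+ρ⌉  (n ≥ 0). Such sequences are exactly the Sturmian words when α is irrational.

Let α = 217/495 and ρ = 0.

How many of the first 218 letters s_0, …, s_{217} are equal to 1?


#1s = Σ_{n=0}^{217} s_n = Σ_{n=0}^{217} (⌈(n+1)α+ρ⌉ − ⌈nα+ρ⌉)
the sum telescopes: every ⌈nα+ρ⌉ with 0 < n < 218 appears once with + and once with −, leaving ⌈218α+ρ⌉ − ⌈0·α+ρ⌉
218α + ρ = (218·217) / 495 = 47306/495
ρ = 0/495
⌈47306/495⌉ = 96,  ⌈0/495⌉ = 0
#1s = 96 − 0 = 96

96


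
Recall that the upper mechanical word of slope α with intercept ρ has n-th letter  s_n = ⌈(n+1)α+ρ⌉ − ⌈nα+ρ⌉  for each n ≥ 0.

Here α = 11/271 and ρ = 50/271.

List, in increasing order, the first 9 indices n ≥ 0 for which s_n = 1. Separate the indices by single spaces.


20 44 69 94 118 143 167 192 217

n=0: ⌈61/271⌉−⌈50/271⌉ = 1−1 = 0
n=1: ⌈72/271⌉−⌈61/271⌉ = 1−1 = 0
  …
n=20: ⌈281/271⌉−⌈270/271⌉ = 2−1 = 1  ← one
n=21: ⌈292/271⌉−⌈281/271⌉ = 2−2 = 0
n=22: ⌈303/271⌉−⌈292/271⌉ = 2−2 = 0
  …
n=44: ⌈545/271⌉−⌈534/271⌉ = 3−2 = 1  ← one
n=45: ⌈556/271⌉−⌈545/271⌉ = 3−3 = 0
n=46: ⌈567/271⌉−⌈556/271⌉ = 3−3 = 0
  …
n=69: ⌈820/271⌉−⌈809/271⌉ = 4−3 = 1  ← one
n=70: ⌈831/271⌉−⌈820/271⌉ = 4−4 = 0
n=71: ⌈842/271⌉−⌈831/271⌉ = 4−4 = 0
  …
n=94: ⌈1095/271⌉−⌈1084/271⌉ = 5−4 = 1  ← one
n=95: ⌈1106/271⌉−⌈1095/271⌉ = 5−5 = 0
n=96: ⌈1117/271⌉−⌈1106/271⌉ = 5−5 = 0
  …
n=118: ⌈1359/271⌉−⌈1348/271⌉ = 6−5 = 1  ← one
n=119: ⌈1370/271⌉−⌈1359/271⌉ = 6−6 = 0
n=120: ⌈1381/271⌉−⌈1370/271⌉ = 6−6 = 0
  …
n=143: ⌈1634/271⌉−⌈1623/271⌉ = 7−6 = 1  ← one
n=144: ⌈1645/271⌉−⌈1634/271⌉ = 7−7 = 0
n=145: ⌈1656/271⌉−⌈1645/271⌉ = 7−7 = 0
  …
n=167: ⌈1898/271⌉−⌈1887/271⌉ = 8−7 = 1  ← one
n=168: ⌈1909/271⌉−⌈1898/271⌉ = 8−8 = 0
n=169: ⌈1920/271⌉−⌈1909/271⌉ = 8−8 = 0
  …
n=192: ⌈2173/271⌉−⌈2162/271⌉ = 9−8 = 1  ← one
n=193: ⌈2184/271⌉−⌈2173/271⌉ = 9−9 = 0
n=194: ⌈2195/271⌉−⌈2184/271⌉ = 9−9 = 0
  …
n=217: ⌈2448/271⌉−⌈2437/271⌉ = 10−9 = 1  ← one
positions of the first 9 ones: 20 44 69 94 118 143 167 192 217


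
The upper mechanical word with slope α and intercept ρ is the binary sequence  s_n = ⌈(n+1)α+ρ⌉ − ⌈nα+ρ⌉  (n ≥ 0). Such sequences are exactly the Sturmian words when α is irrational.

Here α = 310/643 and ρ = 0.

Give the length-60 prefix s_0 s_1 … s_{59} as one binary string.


n=0: ⌈(1·310)/643⌉ − ⌈(0·310)/643⌉ = ⌈310/643⌉ − ⌈0/643⌉ = 1 − 0 = 1
n=1: ⌈(2·310)/643⌉ − ⌈(1·310)/643⌉ = ⌈620/643⌉ − ⌈310/643⌉ = 1 − 1 = 0
n=2: ⌈(3·310)/643⌉ − ⌈(2·310)/643⌉ = ⌈930/643⌉ − ⌈620/643⌉ = 2 − 1 = 1
n=3: ⌈(4·310)/643⌉ − ⌈(3·310)/643⌉ = ⌈1240/643⌉ − ⌈930/643⌉ = 2 − 2 = 0
n=4: ⌈(5·310)/643⌉ − ⌈(4·310)/643⌉ = ⌈1550/643⌉ − ⌈1240/643⌉ = 3 − 2 = 1
n=5: ⌈(6·310)/643⌉ − ⌈(5·310)/643⌉ = ⌈1860/643⌉ − ⌈1550/643⌉ = 3 − 3 = 0
n=6: ⌈(7·310)/643⌉ − ⌈(6·310)/643⌉ = ⌈2170/643⌉ − ⌈1860/643⌉ = 4 − 3 = 1
n=7: ⌈(8·310)/643⌉ − ⌈(7·310)/643⌉ = ⌈2480/643⌉ − ⌈2170/643⌉ = 4 − 4 = 0
n=8: ⌈(9·310)/643⌉ − ⌈(8·310)/643⌉ = ⌈2790/643⌉ − ⌈2480/643⌉ = 5 − 4 = 1
n=9: ⌈(10·310)/643⌉ − ⌈(9·310)/643⌉ = ⌈3100/643⌉ − ⌈2790/643⌉ = 5 − 5 = 0
n=10: ⌈(11·310)/643⌉ − ⌈(10·310)/643⌉ = ⌈3410/643⌉ − ⌈3100/643⌉ = 6 − 5 = 1
n=11: ⌈(12·310)/643⌉ − ⌈(11·310)/643⌉ = ⌈3720/643⌉ − ⌈3410/643⌉ = 6 − 6 = 0
n=12: ⌈(13·310)/643⌉ − ⌈(12·310)/643⌉ = ⌈4030/643⌉ − ⌈3720/643⌉ = 7 − 6 = 1
n=13: ⌈(14·310)/643⌉ − ⌈(13·310)/643⌉ = ⌈4340/643⌉ − ⌈4030/643⌉ = 7 − 7 = 0
n=14: ⌈(15·310)/643⌉ − ⌈(14·310)/643⌉ = ⌈4650/643⌉ − ⌈4340/643⌉ = 8 − 7 = 1
n=15: ⌈(16·310)/643⌉ − ⌈(15·310)/643⌉ = ⌈4960/643⌉ − ⌈4650/643⌉ = 8 − 8 = 0
n=16: ⌈(17·310)/643⌉ − ⌈(16·310)/643⌉ = ⌈5270/643⌉ − ⌈4960/643⌉ = 9 − 8 = 1
n=17: ⌈(18·310)/643⌉ − ⌈(17·310)/643⌉ = ⌈5580/643⌉ − ⌈5270/643⌉ = 9 − 9 = 0
n=18: ⌈(19·310)/643⌉ − ⌈(18·310)/643⌉ = ⌈5890/643⌉ − ⌈5580/643⌉ = 10 − 9 = 1
n=19: ⌈(20·310)/643⌉ − ⌈(19·310)/643⌉ = ⌈6200/643⌉ − ⌈5890/643⌉ = 10 − 10 = 0
n=20: ⌈(21·310)/643⌉ − ⌈(20·310)/643⌉ = ⌈6510/643⌉ − ⌈6200/643⌉ = 11 − 10 = 1
n=21: ⌈(22·310)/643⌉ − ⌈(21·310)/643⌉ = ⌈6820/643⌉ − ⌈6510/643⌉ = 11 − 11 = 0
n=22: ⌈(23·310)/643⌉ − ⌈(22·310)/643⌉ = ⌈7130/643⌉ − ⌈6820/643⌉ = 12 − 11 = 1
n=23: ⌈(24·310)/643⌉ − ⌈(23·310)/643⌉ = ⌈7440/643⌉ − ⌈7130/643⌉ = 12 − 12 = 0
n=24: ⌈(25·310)/643⌉ − ⌈(24·310)/643⌉ = ⌈7750/643⌉ − ⌈7440/643⌉ = 13 − 12 = 1
n=25: ⌈(26·310)/643⌉ − ⌈(25·310)/643⌉ = ⌈8060/643⌉ − ⌈7750/643⌉ = 13 − 13 = 0
n=26: ⌈(27·310)/643⌉ − ⌈(26·310)/643⌉ = ⌈8370/643⌉ − ⌈8060/643⌉ = 14 − 13 = 1
n=27: ⌈(28·310)/643⌉ − ⌈(27·310)/643⌉ = ⌈8680/643⌉ − ⌈8370/643⌉ = 14 − 14 = 0
n=28: ⌈(29·310)/643⌉ − ⌈(28·310)/643⌉ = ⌈8990/643⌉ − ⌈8680/643⌉ = 14 − 14 = 0
n=29: ⌈(30·310)/643⌉ − ⌈(29·310)/643⌉ = ⌈9300/643⌉ − ⌈8990/643⌉ = 15 − 14 = 1
n=30: ⌈(31·310)/643⌉ − ⌈(30·310)/643⌉ = ⌈9610/643⌉ − ⌈9300/643⌉ = 15 − 15 = 0
n=31: ⌈(32·310)/643⌉ − ⌈(31·310)/643⌉ = ⌈9920/643⌉ − ⌈9610/643⌉ = 16 − 15 = 1
n=32: ⌈(33·310)/643⌉ − ⌈(32·310)/643⌉ = ⌈10230/643⌉ − ⌈9920/643⌉ = 16 − 16 = 0
n=33: ⌈(34·310)/643⌉ − ⌈(33·310)/643⌉ = ⌈10540/643⌉ − ⌈10230/643⌉ = 17 − 16 = 1
n=34: ⌈(35·310)/643⌉ − ⌈(34·310)/643⌉ = ⌈10850/643⌉ − ⌈10540/643⌉ = 17 − 17 = 0
n=35: ⌈(36·310)/643⌉ − ⌈(35·310)/643⌉ = ⌈11160/643⌉ − ⌈10850/643⌉ = 18 − 17 = 1
n=36: ⌈(37·310)/643⌉ − ⌈(36·310)/643⌉ = ⌈11470/643⌉ − ⌈11160/643⌉ = 18 − 18 = 0
n=37: ⌈(38·310)/643⌉ − ⌈(37·310)/643⌉ = ⌈11780/643⌉ − ⌈11470/643⌉ = 19 − 18 = 1
n=38: ⌈(39·310)/643⌉ − ⌈(38·310)/643⌉ = ⌈12090/643⌉ − ⌈11780/643⌉ = 19 − 19 = 0
n=39: ⌈(40·310)/643⌉ − ⌈(39·310)/643⌉ = ⌈12400/643⌉ − ⌈12090/643⌉ = 20 − 19 = 1
n=40: ⌈(41·310)/643⌉ − ⌈(40·310)/643⌉ = ⌈12710/643⌉ − ⌈12400/643⌉ = 20 − 20 = 0
n=41: ⌈(42·310)/643⌉ − ⌈(41·310)/643⌉ = ⌈13020/643⌉ − ⌈12710/643⌉ = 21 − 20 = 1
n=42: ⌈(43·310)/643⌉ − ⌈(42·310)/643⌉ = ⌈13330/643⌉ − ⌈13020/643⌉ = 21 − 21 = 0
n=43: ⌈(44·310)/643⌉ − ⌈(43·310)/643⌉ = ⌈13640/643⌉ − ⌈13330/643⌉ = 22 − 21 = 1
n=44: ⌈(45·310)/643⌉ − ⌈(44·310)/643⌉ = ⌈13950/643⌉ − ⌈13640/643⌉ = 22 − 22 = 0
n=45: ⌈(46·310)/643⌉ − ⌈(45·310)/643⌉ = ⌈14260/643⌉ − ⌈13950/643⌉ = 23 − 22 = 1
n=46: ⌈(47·310)/643⌉ − ⌈(46·310)/643⌉ = ⌈14570/643⌉ − ⌈14260/643⌉ = 23 − 23 = 0
n=47: ⌈(48·310)/643⌉ − ⌈(47·310)/643⌉ = ⌈14880/643⌉ − ⌈14570/643⌉ = 24 − 23 = 1
n=48: ⌈(49·310)/643⌉ − ⌈(48·310)/643⌉ = ⌈15190/643⌉ − ⌈14880/643⌉ = 24 − 24 = 0
n=49: ⌈(50·310)/643⌉ − ⌈(49·310)/643⌉ = ⌈15500/643⌉ − ⌈15190/643⌉ = 25 − 24 = 1
n=50: ⌈(51·310)/643⌉ − ⌈(50·310)/643⌉ = ⌈15810/643⌉ − ⌈15500/643⌉ = 25 − 25 = 0
n=51: ⌈(52·310)/643⌉ − ⌈(51·310)/643⌉ = ⌈16120/643⌉ − ⌈15810/643⌉ = 26 − 25 = 1
n=52: ⌈(53·310)/643⌉ − ⌈(52·310)/643⌉ = ⌈16430/643⌉ − ⌈16120/643⌉ = 26 − 26 = 0
n=53: ⌈(54·310)/643⌉ − ⌈(53·310)/643⌉ = ⌈16740/643⌉ − ⌈16430/643⌉ = 27 − 26 = 1
n=54: ⌈(55·310)/643⌉ − ⌈(54·310)/643⌉ = ⌈17050/643⌉ − ⌈16740/643⌉ = 27 − 27 = 0
n=55: ⌈(56·310)/643⌉ − ⌈(55·310)/643⌉ = ⌈17360/643⌉ − ⌈17050/643⌉ = 27 − 27 = 0
n=56: ⌈(57·310)/643⌉ − ⌈(56·310)/643⌉ = ⌈17670/643⌉ − ⌈17360/643⌉ = 28 − 27 = 1
n=57: ⌈(58·310)/643⌉ − ⌈(57·310)/643⌉ = ⌈17980/643⌉ − ⌈17670/643⌉ = 28 − 28 = 0
n=58: ⌈(59·310)/643⌉ − ⌈(58·310)/643⌉ = ⌈18290/643⌉ − ⌈17980/643⌉ = 29 − 28 = 1
n=59: ⌈(60·310)/643⌉ − ⌈(59·310)/643⌉ = ⌈18600/643⌉ − ⌈18290/643⌉ = 29 − 29 = 0

101010101010101010101010101001010101010101010101010101001010


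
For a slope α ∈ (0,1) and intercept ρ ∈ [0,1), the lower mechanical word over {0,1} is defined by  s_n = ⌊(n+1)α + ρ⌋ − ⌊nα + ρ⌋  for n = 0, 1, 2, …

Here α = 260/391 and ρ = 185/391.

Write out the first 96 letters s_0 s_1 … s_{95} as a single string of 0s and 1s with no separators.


101101101101101101101101101101101101101101101101101101101101101101101101101101101101011011011011

n=0: ⌊(1·260+185)/391⌋ − ⌊(0·260+185)/391⌋ = ⌊445/391⌋ − ⌊185/391⌋ = 1 − 0 = 1
n=1: ⌊(2·260+185)/391⌋ − ⌊(1·260+185)/391⌋ = ⌊705/391⌋ − ⌊445/391⌋ = 1 − 1 = 0
n=2: ⌊(3·260+185)/391⌋ − ⌊(2·260+185)/391⌋ = ⌊965/391⌋ − ⌊705/391⌋ = 2 − 1 = 1
n=3: ⌊(4·260+185)/391⌋ − ⌊(3·260+185)/391⌋ = ⌊1225/391⌋ − ⌊965/391⌋ = 3 − 2 = 1
n=4: ⌊(5·260+185)/391⌋ − ⌊(4·260+185)/391⌋ = ⌊1485/391⌋ − ⌊1225/391⌋ = 3 − 3 = 0
n=5: ⌊(6·260+185)/391⌋ − ⌊(5·260+185)/391⌋ = ⌊1745/391⌋ − ⌊1485/391⌋ = 4 − 3 = 1
n=6: ⌊(7·260+185)/391⌋ − ⌊(6·260+185)/391⌋ = ⌊2005/391⌋ − ⌊1745/391⌋ = 5 − 4 = 1
n=7: ⌊(8·260+185)/391⌋ − ⌊(7·260+185)/391⌋ = ⌊2265/391⌋ − ⌊2005/391⌋ = 5 − 5 = 0
n=8: ⌊(9·260+185)/391⌋ − ⌊(8·260+185)/391⌋ = ⌊2525/391⌋ − ⌊2265/391⌋ = 6 − 5 = 1
n=9: ⌊(10·260+185)/391⌋ − ⌊(9·260+185)/391⌋ = ⌊2785/391⌋ − ⌊2525/391⌋ = 7 − 6 = 1
n=10: ⌊(11·260+185)/391⌋ − ⌊(10·260+185)/391⌋ = ⌊3045/391⌋ − ⌊2785/391⌋ = 7 − 7 = 0
n=11: ⌊(12·260+185)/391⌋ − ⌊(11·260+185)/391⌋ = ⌊3305/391⌋ − ⌊3045/391⌋ = 8 − 7 = 1
n=12: ⌊(13·260+185)/391⌋ − ⌊(12·260+185)/391⌋ = ⌊3565/391⌋ − ⌊3305/391⌋ = 9 − 8 = 1
n=13: ⌊(14·260+185)/391⌋ − ⌊(13·260+185)/391⌋ = ⌊3825/391⌋ − ⌊3565/391⌋ = 9 − 9 = 0
n=14: ⌊(15·260+185)/391⌋ − ⌊(14·260+185)/391⌋ = ⌊4085/391⌋ − ⌊3825/391⌋ = 10 − 9 = 1
n=15: ⌊(16·260+185)/391⌋ − ⌊(15·260+185)/391⌋ = ⌊4345/391⌋ − ⌊4085/391⌋ = 11 − 10 = 1
n=16: ⌊(17·260+185)/391⌋ − ⌊(16·260+185)/391⌋ = ⌊4605/391⌋ − ⌊4345/391⌋ = 11 − 11 = 0
n=17: ⌊(18·260+185)/391⌋ − ⌊(17·260+185)/391⌋ = ⌊4865/391⌋ − ⌊4605/391⌋ = 12 − 11 = 1
n=18: ⌊(19·260+185)/391⌋ − ⌊(18·260+185)/391⌋ = ⌊5125/391⌋ − ⌊4865/391⌋ = 13 − 12 = 1
n=19: ⌊(20·260+185)/391⌋ − ⌊(19·260+185)/391⌋ = ⌊5385/391⌋ − ⌊5125/391⌋ = 13 − 13 = 0
n=20: ⌊(21·260+185)/391⌋ − ⌊(20·260+185)/391⌋ = ⌊5645/391⌋ − ⌊5385/391⌋ = 14 − 13 = 1
n=21: ⌊(22·260+185)/391⌋ − ⌊(21·260+185)/391⌋ = ⌊5905/391⌋ − ⌊5645/391⌋ = 15 − 14 = 1
n=22: ⌊(23·260+185)/391⌋ − ⌊(22·260+185)/391⌋ = ⌊6165/391⌋ − ⌊5905/391⌋ = 15 − 15 = 0
n=23: ⌊(24·260+185)/391⌋ − ⌊(23·260+185)/391⌋ = ⌊6425/391⌋ − ⌊6165/391⌋ = 16 − 15 = 1
n=24: ⌊(25·260+185)/391⌋ − ⌊(24·260+185)/391⌋ = ⌊6685/391⌋ − ⌊6425/391⌋ = 17 − 16 = 1
n=25: ⌊(26·260+185)/391⌋ − ⌊(25·260+185)/391⌋ = ⌊6945/391⌋ − ⌊6685/391⌋ = 17 − 17 = 0
n=26: ⌊(27·260+185)/391⌋ − ⌊(26·260+185)/391⌋ = ⌊7205/391⌋ − ⌊6945/391⌋ = 18 − 17 = 1
n=27: ⌊(28·260+185)/391⌋ − ⌊(27·260+185)/391⌋ = ⌊7465/391⌋ − ⌊7205/391⌋ = 19 − 18 = 1
n=28: ⌊(29·260+185)/391⌋ − ⌊(28·260+185)/391⌋ = ⌊7725/391⌋ − ⌊7465/391⌋ = 19 − 19 = 0
n=29: ⌊(30·260+185)/391⌋ − ⌊(29·260+185)/391⌋ = ⌊7985/391⌋ − ⌊7725/391⌋ = 20 − 19 = 1
n=30: ⌊(31·260+185)/391⌋ − ⌊(30·260+185)/391⌋ = ⌊8245/391⌋ − ⌊7985/391⌋ = 21 − 20 = 1
n=31: ⌊(32·260+185)/391⌋ − ⌊(31·260+185)/391⌋ = ⌊8505/391⌋ − ⌊8245/391⌋ = 21 − 21 = 0
n=32: ⌊(33·260+185)/391⌋ − ⌊(32·260+185)/391⌋ = ⌊8765/391⌋ − ⌊8505/391⌋ = 22 − 21 = 1
n=33: ⌊(34·260+185)/391⌋ − ⌊(33·260+185)/391⌋ = ⌊9025/391⌋ − ⌊8765/391⌋ = 23 − 22 = 1
n=34: ⌊(35·260+185)/391⌋ − ⌊(34·260+185)/391⌋ = ⌊9285/391⌋ − ⌊9025/391⌋ = 23 − 23 = 0
n=35: ⌊(36·260+185)/391⌋ − ⌊(35·260+185)/391⌋ = ⌊9545/391⌋ − ⌊9285/391⌋ = 24 − 23 = 1
n=36: ⌊(37·260+185)/391⌋ − ⌊(36·260+185)/391⌋ = ⌊9805/391⌋ − ⌊9545/391⌋ = 25 − 24 = 1
n=37: ⌊(38·260+185)/391⌋ − ⌊(37·260+185)/391⌋ = ⌊10065/391⌋ − ⌊9805/391⌋ = 25 − 25 = 0
n=38: ⌊(39·260+185)/391⌋ − ⌊(38·260+185)/391⌋ = ⌊10325/391⌋ − ⌊10065/391⌋ = 26 − 25 = 1
n=39: ⌊(40·260+185)/391⌋ − ⌊(39·260+185)/391⌋ = ⌊10585/391⌋ − ⌊10325/391⌋ = 27 − 26 = 1
n=40: ⌊(41·260+185)/391⌋ − ⌊(40·260+185)/391⌋ = ⌊10845/391⌋ − ⌊10585/391⌋ = 27 − 27 = 0
n=41: ⌊(42·260+185)/391⌋ − ⌊(41·260+185)/391⌋ = ⌊11105/391⌋ − ⌊10845/391⌋ = 28 − 27 = 1
n=42: ⌊(43·260+185)/391⌋ − ⌊(42·260+185)/391⌋ = ⌊11365/391⌋ − ⌊11105/391⌋ = 29 − 28 = 1
n=43: ⌊(44·260+185)/391⌋ − ⌊(43·260+185)/391⌋ = ⌊11625/391⌋ − ⌊11365/391⌋ = 29 − 29 = 0
n=44: ⌊(45·260+185)/391⌋ − ⌊(44·260+185)/391⌋ = ⌊11885/391⌋ − ⌊11625/391⌋ = 30 − 29 = 1
n=45: ⌊(46·260+185)/391⌋ − ⌊(45·260+185)/391⌋ = ⌊12145/391⌋ − ⌊11885/391⌋ = 31 − 30 = 1
n=46: ⌊(47·260+185)/391⌋ − ⌊(46·260+185)/391⌋ = ⌊12405/391⌋ − ⌊12145/391⌋ = 31 − 31 = 0
n=47: ⌊(48·260+185)/391⌋ − ⌊(47·260+185)/391⌋ = ⌊12665/391⌋ − ⌊12405/391⌋ = 32 − 31 = 1
n=48: ⌊(49·260+185)/391⌋ − ⌊(48·260+185)/391⌋ = ⌊12925/391⌋ − ⌊12665/391⌋ = 33 − 32 = 1
n=49: ⌊(50·260+185)/391⌋ − ⌊(49·260+185)/391⌋ = ⌊13185/391⌋ − ⌊12925/391⌋ = 33 − 33 = 0
n=50: ⌊(51·260+185)/391⌋ − ⌊(50·260+185)/391⌋ = ⌊13445/391⌋ − ⌊13185/391⌋ = 34 − 33 = 1
n=51: ⌊(52·260+185)/391⌋ − ⌊(51·260+185)/391⌋ = ⌊13705/391⌋ − ⌊13445/391⌋ = 35 − 34 = 1
n=52: ⌊(53·260+185)/391⌋ − ⌊(52·260+185)/391⌋ = ⌊13965/391⌋ − ⌊13705/391⌋ = 35 − 35 = 0
n=53: ⌊(54·260+185)/391⌋ − ⌊(53·260+185)/391⌋ = ⌊14225/391⌋ − ⌊13965/391⌋ = 36 − 35 = 1
n=54: ⌊(55·260+185)/391⌋ − ⌊(54·260+185)/391⌋ = ⌊14485/391⌋ − ⌊14225/391⌋ = 37 − 36 = 1
n=55: ⌊(56·260+185)/391⌋ − ⌊(55·260+185)/391⌋ = ⌊14745/391⌋ − ⌊14485/391⌋ = 37 − 37 = 0
n=56: ⌊(57·260+185)/391⌋ − ⌊(56·260+185)/391⌋ = ⌊15005/391⌋ − ⌊14745/391⌋ = 38 − 37 = 1
n=57: ⌊(58·260+185)/391⌋ − ⌊(57·260+185)/391⌋ = ⌊15265/391⌋ − ⌊15005/391⌋ = 39 − 38 = 1
n=58: ⌊(59·260+185)/391⌋ − ⌊(58·260+185)/391⌋ = ⌊15525/391⌋ − ⌊15265/391⌋ = 39 − 39 = 0
n=59: ⌊(60·260+185)/391⌋ − ⌊(59·260+185)/391⌋ = ⌊15785/391⌋ − ⌊15525/391⌋ = 40 − 39 = 1
n=60: ⌊(61·260+185)/391⌋ − ⌊(60·260+185)/391⌋ = ⌊16045/391⌋ − ⌊15785/391⌋ = 41 − 40 = 1
n=61: ⌊(62·260+185)/391⌋ − ⌊(61·260+185)/391⌋ = ⌊16305/391⌋ − ⌊16045/391⌋ = 41 − 41 = 0
n=62: ⌊(63·260+185)/391⌋ − ⌊(62·260+185)/391⌋ = ⌊16565/391⌋ − ⌊16305/391⌋ = 42 − 41 = 1
n=63: ⌊(64·260+185)/391⌋ − ⌊(63·260+185)/391⌋ = ⌊16825/391⌋ − ⌊16565/391⌋ = 43 − 42 = 1
n=64: ⌊(65·260+185)/391⌋ − ⌊(64·260+185)/391⌋ = ⌊17085/391⌋ − ⌊16825/391⌋ = 43 − 43 = 0
n=65: ⌊(66·260+185)/391⌋ − ⌊(65·260+185)/391⌋ = ⌊17345/391⌋ − ⌊17085/391⌋ = 44 − 43 = 1
n=66: ⌊(67·260+185)/391⌋ − ⌊(66·260+185)/391⌋ = ⌊17605/391⌋ − ⌊17345/391⌋ = 45 − 44 = 1
n=67: ⌊(68·260+185)/391⌋ − ⌊(67·260+185)/391⌋ = ⌊17865/391⌋ − ⌊17605/391⌋ = 45 − 45 = 0
n=68: ⌊(69·260+185)/391⌋ − ⌊(68·260+185)/391⌋ = ⌊18125/391⌋ − ⌊17865/391⌋ = 46 − 45 = 1
n=69: ⌊(70·260+185)/391⌋ − ⌊(69·260+185)/391⌋ = ⌊18385/391⌋ − ⌊18125/391⌋ = 47 − 46 = 1
n=70: ⌊(71·260+185)/391⌋ − ⌊(70·260+185)/391⌋ = ⌊18645/391⌋ − ⌊18385/391⌋ = 47 − 47 = 0
n=71: ⌊(72·260+185)/391⌋ − ⌊(71·260+185)/391⌋ = ⌊18905/391⌋ − ⌊18645/391⌋ = 48 − 47 = 1
n=72: ⌊(73·260+185)/391⌋ − ⌊(72·260+185)/391⌋ = ⌊19165/391⌋ − ⌊18905/391⌋ = 49 − 48 = 1
n=73: ⌊(74·260+185)/391⌋ − ⌊(73·260+185)/391⌋ = ⌊19425/391⌋ − ⌊19165/391⌋ = 49 − 49 = 0
n=74: ⌊(75·260+185)/391⌋ − ⌊(74·260+185)/391⌋ = ⌊19685/391⌋ − ⌊19425/391⌋ = 50 − 49 = 1
n=75: ⌊(76·260+185)/391⌋ − ⌊(75·260+185)/391⌋ = ⌊19945/391⌋ − ⌊19685/391⌋ = 51 − 50 = 1
n=76: ⌊(77·260+185)/391⌋ − ⌊(76·260+185)/391⌋ = ⌊20205/391⌋ − ⌊19945/391⌋ = 51 − 51 = 0
n=77: ⌊(78·260+185)/391⌋ − ⌊(77·260+185)/391⌋ = ⌊20465/391⌋ − ⌊20205/391⌋ = 52 − 51 = 1
n=78: ⌊(79·260+185)/391⌋ − ⌊(78·260+185)/391⌋ = ⌊20725/391⌋ − ⌊20465/391⌋ = 53 − 52 = 1
n=79: ⌊(80·260+185)/391⌋ − ⌊(79·260+185)/391⌋ = ⌊20985/391⌋ − ⌊20725/391⌋ = 53 − 53 = 0
n=80: ⌊(81·260+185)/391⌋ − ⌊(80·260+185)/391⌋ = ⌊21245/391⌋ − ⌊20985/391⌋ = 54 − 53 = 1
n=81: ⌊(82·260+185)/391⌋ − ⌊(81·260+185)/391⌋ = ⌊21505/391⌋ − ⌊21245/391⌋ = 55 − 54 = 1
n=82: ⌊(83·260+185)/391⌋ − ⌊(82·260+185)/391⌋ = ⌊21765/391⌋ − ⌊21505/391⌋ = 55 − 55 = 0
n=83: ⌊(84·260+185)/391⌋ − ⌊(83·260+185)/391⌋ = ⌊22025/391⌋ − ⌊21765/391⌋ = 56 − 55 = 1
n=84: ⌊(85·260+185)/391⌋ − ⌊(84·260+185)/391⌋ = ⌊22285/391⌋ − ⌊22025/391⌋ = 56 − 56 = 0
n=85: ⌊(86·260+185)/391⌋ − ⌊(85·260+185)/391⌋ = ⌊22545/391⌋ − ⌊22285/391⌋ = 57 − 56 = 1
n=86: ⌊(87·260+185)/391⌋ − ⌊(86·260+185)/391⌋ = ⌊22805/391⌋ − ⌊22545/391⌋ = 58 − 57 = 1
n=87: ⌊(88·260+185)/391⌋ − ⌊(87·260+185)/391⌋ = ⌊23065/391⌋ − ⌊22805/391⌋ = 58 − 58 = 0
n=88: ⌊(89·260+185)/391⌋ − ⌊(88·260+185)/391⌋ = ⌊23325/391⌋ − ⌊23065/391⌋ = 59 − 58 = 1
n=89: ⌊(90·260+185)/391⌋ − ⌊(89·260+185)/391⌋ = ⌊23585/391⌋ − ⌊23325/391⌋ = 60 − 59 = 1
n=90: ⌊(91·260+185)/391⌋ − ⌊(90·260+185)/391⌋ = ⌊23845/391⌋ − ⌊23585/391⌋ = 60 − 60 = 0
n=91: ⌊(92·260+185)/391⌋ − ⌊(91·260+185)/391⌋ = ⌊24105/391⌋ − ⌊23845/391⌋ = 61 − 60 = 1
n=92: ⌊(93·260+185)/391⌋ − ⌊(92·260+185)/391⌋ = ⌊24365/391⌋ − ⌊24105/391⌋ = 62 − 61 = 1
n=93: ⌊(94·260+185)/391⌋ − ⌊(93·260+185)/391⌋ = ⌊24625/391⌋ − ⌊24365/391⌋ = 62 − 62 = 0
n=94: ⌊(95·260+185)/391⌋ − ⌊(94·260+185)/391⌋ = ⌊24885/391⌋ − ⌊24625/391⌋ = 63 − 62 = 1
n=95: ⌊(96·260+185)/391⌋ − ⌊(95·260+185)/391⌋ = ⌊25145/391⌋ − ⌊24885/391⌋ = 64 − 63 = 1


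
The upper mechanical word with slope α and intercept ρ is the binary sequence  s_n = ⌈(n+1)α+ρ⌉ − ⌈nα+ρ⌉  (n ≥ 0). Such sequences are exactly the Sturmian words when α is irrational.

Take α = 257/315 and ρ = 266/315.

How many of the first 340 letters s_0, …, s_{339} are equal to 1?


278

#1s = Σ_{n=0}^{339} s_n = Σ_{n=0}^{339} (⌈(n+1)α+ρ⌉ − ⌈nα+ρ⌉)
the sum telescopes: every ⌈nα+ρ⌉ with 0 < n < 340 appears once with + and once with −, leaving ⌈340α+ρ⌉ − ⌈0·α+ρ⌉
340α + ρ = (340·257 + 266) / 315 = 87646/315
ρ = 266/315
⌈87646/315⌉ = 279,  ⌈266/315⌉ = 1
#1s = 279 − 1 = 278


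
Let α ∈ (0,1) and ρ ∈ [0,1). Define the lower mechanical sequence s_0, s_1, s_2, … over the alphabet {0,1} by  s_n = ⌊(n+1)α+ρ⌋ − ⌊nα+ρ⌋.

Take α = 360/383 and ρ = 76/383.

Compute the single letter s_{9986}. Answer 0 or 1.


(n+1)α + ρ = (9987·360 + 76) / 383 = 3595396/383
nα + ρ     = (9986·360 + 76) / 383 = 3595036/383
⌊3595396/383⌋ = 9387,  ⌊3595036/383⌋ = 9386
s_{9986} = 9387 − 9386 = 1

1


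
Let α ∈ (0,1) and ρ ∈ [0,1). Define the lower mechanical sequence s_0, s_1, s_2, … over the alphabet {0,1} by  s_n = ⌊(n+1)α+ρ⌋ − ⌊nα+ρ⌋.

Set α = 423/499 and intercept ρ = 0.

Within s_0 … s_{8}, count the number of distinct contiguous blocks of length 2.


t_n = ⌊(n·423)/499⌋ for n = 0 … 9:
  n=0…9: ⌊0/499⌋=0 ⌊423/499⌋=0 ⌊846/499⌋=1 ⌊1269/499⌋=2 ⌊1692/499⌋=3 ⌊2115/499⌋=4 ⌊2538/499⌋=5 ⌊2961/499⌋=5 ⌊3384/499⌋=6 ⌊3807/499⌋=7
s_n = t_(n+1) − t_n for n = 0 … 8 gives
prefix = 011111011
slide a length-2 window over [0..1] … [7..8] (8 windows); first occurrence of each distinct factor:
  [  0..  1] 01
  [  1..  2] 11
  [  5..  6] 10
  (the other 5 windows repeat one of these)
distinct factors: {01, 10, 11}
count = 3  (Sturmian bound for length 2 is 3)

3


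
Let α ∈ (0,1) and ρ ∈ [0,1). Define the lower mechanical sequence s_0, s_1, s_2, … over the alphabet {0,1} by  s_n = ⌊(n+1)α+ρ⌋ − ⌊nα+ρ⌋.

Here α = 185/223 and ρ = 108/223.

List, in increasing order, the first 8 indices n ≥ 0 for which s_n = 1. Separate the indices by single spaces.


0 1 3 4 5 6 7 9

n=0: ⌊293/223⌋−⌊108/223⌋ = 1−0 = 1  ← one
n=1: ⌊478/223⌋−⌊293/223⌋ = 2−1 = 1  ← one
n=2: ⌊663/223⌋−⌊478/223⌋ = 2−2 = 0
n=3: ⌊848/223⌋−⌊663/223⌋ = 3−2 = 1  ← one
n=4: ⌊1033/223⌋−⌊848/223⌋ = 4−3 = 1  ← one
n=5: ⌊1218/223⌋−⌊1033/223⌋ = 5−4 = 1  ← one
n=6: ⌊1403/223⌋−⌊1218/223⌋ = 6−5 = 1  ← one
n=7: ⌊1588/223⌋−⌊1403/223⌋ = 7−6 = 1  ← one
n=8: ⌊1773/223⌋−⌊1588/223⌋ = 7−7 = 0
n=9: ⌊1958/223⌋−⌊1773/223⌋ = 8−7 = 1  ← one
positions of the first 8 ones: 0 1 3 4 5 6 7 9


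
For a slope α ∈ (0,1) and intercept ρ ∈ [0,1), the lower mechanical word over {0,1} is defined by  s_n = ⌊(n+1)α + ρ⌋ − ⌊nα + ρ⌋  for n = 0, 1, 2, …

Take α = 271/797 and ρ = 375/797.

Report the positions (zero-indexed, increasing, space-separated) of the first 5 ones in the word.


1 4 7 10 13

n=0: ⌊646/797⌋−⌊375/797⌋ = 0−0 = 0
n=1: ⌊917/797⌋−⌊646/797⌋ = 1−0 = 1  ← one
n=2: ⌊1188/797⌋−⌊917/797⌋ = 1−1 = 0
n=3: ⌊1459/797⌋−⌊1188/797⌋ = 1−1 = 0
n=4: ⌊1730/797⌋−⌊1459/797⌋ = 2−1 = 1  ← one
n=5: ⌊2001/797⌋−⌊1730/797⌋ = 2−2 = 0
n=6: ⌊2272/797⌋−⌊2001/797⌋ = 2−2 = 0
n=7: ⌊2543/797⌋−⌊2272/797⌋ = 3−2 = 1  ← one
n=8: ⌊2814/797⌋−⌊2543/797⌋ = 3−3 = 0
n=9: ⌊3085/797⌋−⌊2814/797⌋ = 3−3 = 0
n=10: ⌊3356/797⌋−⌊3085/797⌋ = 4−3 = 1  ← one
n=11: ⌊3627/797⌋−⌊3356/797⌋ = 4−4 = 0
n=12: ⌊3898/797⌋−⌊3627/797⌋ = 4−4 = 0
n=13: ⌊4169/797⌋−⌊3898/797⌋ = 5−4 = 1  ← one
positions of the first 5 ones: 1 4 7 10 13


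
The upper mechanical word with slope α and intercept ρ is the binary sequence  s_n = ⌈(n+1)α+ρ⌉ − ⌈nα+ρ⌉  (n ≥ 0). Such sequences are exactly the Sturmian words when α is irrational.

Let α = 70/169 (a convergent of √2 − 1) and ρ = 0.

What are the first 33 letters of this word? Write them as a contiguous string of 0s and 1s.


101010010100101010010100101010010

n=0: ⌈(1·70)/169⌉ − ⌈(0·70)/169⌉ = ⌈70/169⌉ − ⌈0/169⌉ = 1 − 0 = 1
n=1: ⌈(2·70)/169⌉ − ⌈(1·70)/169⌉ = ⌈140/169⌉ − ⌈70/169⌉ = 1 − 1 = 0
n=2: ⌈(3·70)/169⌉ − ⌈(2·70)/169⌉ = ⌈210/169⌉ − ⌈140/169⌉ = 2 − 1 = 1
n=3: ⌈(4·70)/169⌉ − ⌈(3·70)/169⌉ = ⌈280/169⌉ − ⌈210/169⌉ = 2 − 2 = 0
n=4: ⌈(5·70)/169⌉ − ⌈(4·70)/169⌉ = ⌈350/169⌉ − ⌈280/169⌉ = 3 − 2 = 1
n=5: ⌈(6·70)/169⌉ − ⌈(5·70)/169⌉ = ⌈420/169⌉ − ⌈350/169⌉ = 3 − 3 = 0
n=6: ⌈(7·70)/169⌉ − ⌈(6·70)/169⌉ = ⌈490/169⌉ − ⌈420/169⌉ = 3 − 3 = 0
n=7: ⌈(8·70)/169⌉ − ⌈(7·70)/169⌉ = ⌈560/169⌉ − ⌈490/169⌉ = 4 − 3 = 1
n=8: ⌈(9·70)/169⌉ − ⌈(8·70)/169⌉ = ⌈630/169⌉ − ⌈560/169⌉ = 4 − 4 = 0
n=9: ⌈(10·70)/169⌉ − ⌈(9·70)/169⌉ = ⌈700/169⌉ − ⌈630/169⌉ = 5 − 4 = 1
n=10: ⌈(11·70)/169⌉ − ⌈(10·70)/169⌉ = ⌈770/169⌉ − ⌈700/169⌉ = 5 − 5 = 0
n=11: ⌈(12·70)/169⌉ − ⌈(11·70)/169⌉ = ⌈840/169⌉ − ⌈770/169⌉ = 5 − 5 = 0
n=12: ⌈(13·70)/169⌉ − ⌈(12·70)/169⌉ = ⌈910/169⌉ − ⌈840/169⌉ = 6 − 5 = 1
n=13: ⌈(14·70)/169⌉ − ⌈(13·70)/169⌉ = ⌈980/169⌉ − ⌈910/169⌉ = 6 − 6 = 0
n=14: ⌈(15·70)/169⌉ − ⌈(14·70)/169⌉ = ⌈1050/169⌉ − ⌈980/169⌉ = 7 − 6 = 1
n=15: ⌈(16·70)/169⌉ − ⌈(15·70)/169⌉ = ⌈1120/169⌉ − ⌈1050/169⌉ = 7 − 7 = 0
n=16: ⌈(17·70)/169⌉ − ⌈(16·70)/169⌉ = ⌈1190/169⌉ − ⌈1120/169⌉ = 8 − 7 = 1
n=17: ⌈(18·70)/169⌉ − ⌈(17·70)/169⌉ = ⌈1260/169⌉ − ⌈1190/169⌉ = 8 − 8 = 0
n=18: ⌈(19·70)/169⌉ − ⌈(18·70)/169⌉ = ⌈1330/169⌉ − ⌈1260/169⌉ = 8 − 8 = 0
n=19: ⌈(20·70)/169⌉ − ⌈(19·70)/169⌉ = ⌈1400/169⌉ − ⌈1330/169⌉ = 9 − 8 = 1
n=20: ⌈(21·70)/169⌉ − ⌈(20·70)/169⌉ = ⌈1470/169⌉ − ⌈1400/169⌉ = 9 − 9 = 0
n=21: ⌈(22·70)/169⌉ − ⌈(21·70)/169⌉ = ⌈1540/169⌉ − ⌈1470/169⌉ = 10 − 9 = 1
n=22: ⌈(23·70)/169⌉ − ⌈(22·70)/169⌉ = ⌈1610/169⌉ − ⌈1540/169⌉ = 10 − 10 = 0
n=23: ⌈(24·70)/169⌉ − ⌈(23·70)/169⌉ = ⌈1680/169⌉ − ⌈1610/169⌉ = 10 − 10 = 0
n=24: ⌈(25·70)/169⌉ − ⌈(24·70)/169⌉ = ⌈1750/169⌉ − ⌈1680/169⌉ = 11 − 10 = 1
n=25: ⌈(26·70)/169⌉ − ⌈(25·70)/169⌉ = ⌈1820/169⌉ − ⌈1750/169⌉ = 11 − 11 = 0
n=26: ⌈(27·70)/169⌉ − ⌈(26·70)/169⌉ = ⌈1890/169⌉ − ⌈1820/169⌉ = 12 − 11 = 1
n=27: ⌈(28·70)/169⌉ − ⌈(27·70)/169⌉ = ⌈1960/169⌉ − ⌈1890/169⌉ = 12 − 12 = 0
n=28: ⌈(29·70)/169⌉ − ⌈(28·70)/169⌉ = ⌈2030/169⌉ − ⌈1960/169⌉ = 13 − 12 = 1
n=29: ⌈(30·70)/169⌉ − ⌈(29·70)/169⌉ = ⌈2100/169⌉ − ⌈2030/169⌉ = 13 − 13 = 0
n=30: ⌈(31·70)/169⌉ − ⌈(30·70)/169⌉ = ⌈2170/169⌉ − ⌈2100/169⌉ = 13 − 13 = 0
n=31: ⌈(32·70)/169⌉ − ⌈(31·70)/169⌉ = ⌈2240/169⌉ − ⌈2170/169⌉ = 14 − 13 = 1
n=32: ⌈(33·70)/169⌉ − ⌈(32·70)/169⌉ = ⌈2310/169⌉ − ⌈2240/169⌉ = 14 − 14 = 0


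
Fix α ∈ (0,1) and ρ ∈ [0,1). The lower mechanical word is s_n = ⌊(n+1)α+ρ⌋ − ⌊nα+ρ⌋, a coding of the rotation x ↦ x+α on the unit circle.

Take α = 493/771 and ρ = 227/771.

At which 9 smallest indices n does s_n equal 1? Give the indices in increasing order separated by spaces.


1 2 4 5 7 8 10 12 13

n=0: ⌊720/771⌋−⌊227/771⌋ = 0−0 = 0
n=1: ⌊1213/771⌋−⌊720/771⌋ = 1−0 = 1  ← one
n=2: ⌊1706/771⌋−⌊1213/771⌋ = 2−1 = 1  ← one
n=3: ⌊2199/771⌋−⌊1706/771⌋ = 2−2 = 0
n=4: ⌊2692/771⌋−⌊2199/771⌋ = 3−2 = 1  ← one
n=5: ⌊3185/771⌋−⌊2692/771⌋ = 4−3 = 1  ← one
n=6: ⌊3678/771⌋−⌊3185/771⌋ = 4−4 = 0
n=7: ⌊4171/771⌋−⌊3678/771⌋ = 5−4 = 1  ← one
n=8: ⌊4664/771⌋−⌊4171/771⌋ = 6−5 = 1  ← one
n=9: ⌊5157/771⌋−⌊4664/771⌋ = 6−6 = 0
n=10: ⌊5650/771⌋−⌊5157/771⌋ = 7−6 = 1  ← one
n=11: ⌊6143/771⌋−⌊5650/771⌋ = 7−7 = 0
n=12: ⌊6636/771⌋−⌊6143/771⌋ = 8−7 = 1  ← one
n=13: ⌊7129/771⌋−⌊6636/771⌋ = 9−8 = 1  ← one
positions of the first 9 ones: 1 2 4 5 7 8 10 12 13


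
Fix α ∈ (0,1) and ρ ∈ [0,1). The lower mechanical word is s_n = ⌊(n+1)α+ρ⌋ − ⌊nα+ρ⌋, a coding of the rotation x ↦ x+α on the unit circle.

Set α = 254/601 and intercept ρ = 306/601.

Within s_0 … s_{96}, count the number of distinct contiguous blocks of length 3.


4

t_n = ⌊(n·254+306)/601⌋ for n = 0 … 97:
  n=0…9: ⌊306/601⌋=0 ⌊560/601⌋=0 ⌊814/601⌋=1 ⌊1068/601⌋=1 ⌊1322/601⌋=2 ⌊1576/601⌋=2 ⌊1830/601⌋=3 ⌊2084/601⌋=3 ⌊2338/601⌋=3 ⌊2592/601⌋=4
  n=10…19: ⌊2846/601⌋=4 ⌊3100/601⌋=5 ⌊3354/601⌋=5 ⌊3608/601⌋=6 ⌊3862/601⌋=6 ⌊4116/601⌋=6 ⌊4370/601⌋=7 ⌊4624/601⌋=7 ⌊4878/601⌋=8 ⌊5132/601⌋=8
  n=20…29: ⌊5386/601⌋=8 ⌊5640/601⌋=9 ⌊5894/601⌋=9 ⌊6148/601⌋=10 ⌊6402/601⌋=10 ⌊6656/601⌋=11 ⌊6910/601⌋=11 ⌊7164/601⌋=11 ⌊7418/601⌋=12 ⌊7672/601⌋=12
  n=30…39: ⌊7926/601⌋=13 ⌊8180/601⌋=13 ⌊8434/601⌋=14 ⌊8688/601⌋=14 ⌊8942/601⌋=14 ⌊9196/601⌋=15 ⌊9450/601⌋=15 ⌊9704/601⌋=16 ⌊9958/601⌋=16 ⌊10212/601⌋=16
  n=40…49: ⌊10466/601⌋=17 ⌊10720/601⌋=17 ⌊10974/601⌋=18 ⌊11228/601⌋=18 ⌊11482/601⌋=19 ⌊11736/601⌋=19 ⌊11990/601⌋=19 ⌊12244/601⌋=20 ⌊12498/601⌋=20 ⌊12752/601⌋=21
  n=50…59: ⌊13006/601⌋=21 ⌊13260/601⌋=22 ⌊13514/601⌋=22 ⌊13768/601⌋=22 ⌊14022/601⌋=23 ⌊14276/601⌋=23 ⌊14530/601⌋=24 ⌊14784/601⌋=24 ⌊15038/601⌋=25 ⌊15292/601⌋=25
  n=60…69: ⌊15546/601⌋=25 ⌊15800/601⌋=26 ⌊16054/601⌋=26 ⌊16308/601⌋=27 ⌊16562/601⌋=27 ⌊16816/601⌋=27 ⌊17070/601⌋=28 ⌊17324/601⌋=28 ⌊17578/601⌋=29 ⌊17832/601⌋=29
  n=70…79: ⌊18086/601⌋=30 ⌊18340/601⌋=30 ⌊18594/601⌋=30 ⌊18848/601⌋=31 ⌊19102/601⌋=31 ⌊19356/601⌋=32 ⌊19610/601⌋=32 ⌊19864/601⌋=33 ⌊20118/601⌋=33 ⌊20372/601⌋=33
  n=80…89: ⌊20626/601⌋=34 ⌊20880/601⌋=34 ⌊21134/601⌋=35 ⌊21388/601⌋=35 ⌊21642/601⌋=36 ⌊21896/601⌋=36 ⌊22150/601⌋=36 ⌊22404/601⌋=37 ⌊22658/601⌋=37 ⌊22912/601⌋=38
  n=90…97: ⌊23166/601⌋=38 ⌊23420/601⌋=38 ⌊23674/601⌋=39 ⌊23928/601⌋=39 ⌊24182/601⌋=40 ⌊24436/601⌋=40 ⌊24690/601⌋=41 ⌊24944/601⌋=41
s_n = t_(n+1) − t_n for n = 0 … 96 gives
prefix = 0101010010101001010010101001010100101001010100101010010101001010010101001010100101010010100101010
slide a length-3 window over [0..2] … [94..96] (95 windows); first occurrence of each distinct factor:
  [  0..  2] 010
  [  1..  3] 101
  [  5..  7] 100
  [  6..  8] 001
  (the other 91 windows repeat one of these)
distinct factors: {001, 010, 100, 101}
count = 4  (Sturmian bound for length 3 is 4)


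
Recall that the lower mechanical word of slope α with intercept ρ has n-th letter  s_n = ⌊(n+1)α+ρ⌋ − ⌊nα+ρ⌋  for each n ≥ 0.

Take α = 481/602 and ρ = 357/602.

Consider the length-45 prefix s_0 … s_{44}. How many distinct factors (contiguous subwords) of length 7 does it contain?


5

t_n = ⌊(n·481+357)/602⌋ for n = 0 … 45:
  n=0…9: ⌊357/602⌋=0 ⌊838/602⌋=1 ⌊1319/602⌋=2 ⌊1800/602⌋=2 ⌊2281/602⌋=3 ⌊2762/602⌋=4 ⌊3243/602⌋=5 ⌊3724/602⌋=6 ⌊4205/602⌋=6 ⌊4686/602⌋=7
  n=10…19: ⌊5167/602⌋=8 ⌊5648/602⌋=9 ⌊6129/602⌋=10 ⌊6610/602⌋=10 ⌊7091/602⌋=11 ⌊7572/602⌋=12 ⌊8053/602⌋=13 ⌊8534/602⌋=14 ⌊9015/602⌋=14 ⌊9496/602⌋=15
  n=20…29: ⌊9977/602⌋=16 ⌊10458/602⌋=17 ⌊10939/602⌋=18 ⌊11420/602⌋=18 ⌊11901/602⌋=19 ⌊12382/602⌋=20 ⌊12863/602⌋=21 ⌊13344/602⌋=22 ⌊13825/602⌋=22 ⌊14306/602⌋=23
  n=30…39: ⌊14787/602⌋=24 ⌊15268/602⌋=25 ⌊15749/602⌋=26 ⌊16230/602⌋=26 ⌊16711/602⌋=27 ⌊17192/602⌋=28 ⌊17673/602⌋=29 ⌊18154/602⌋=30 ⌊18635/602⌋=30 ⌊19116/602⌋=31
  n=40…45: ⌊19597/602⌋=32 ⌊20078/602⌋=33 ⌊20559/602⌋=34 ⌊21040/602⌋=34 ⌊21521/602⌋=35 ⌊22002/602⌋=36
s_n = t_(n+1) − t_n for n = 0 … 44 gives
prefix = 110111101111011110111101111011110111101111011
slide a length-7 window over [0..6] … [38..44] (39 windows); first occurrence of each distinct factor:
  [  0..  6] 1101111
  [  1..  7] 1011110
  [  2..  8] 0111101
  [  3..  9] 1111011
  [  4.. 10] 1110111
  (the other 34 windows repeat one of these)
distinct factors: {0111101, 1011110, 1101111, 1110111, 1111011}
count = 5  (Sturmian bound for length 7 is 8)


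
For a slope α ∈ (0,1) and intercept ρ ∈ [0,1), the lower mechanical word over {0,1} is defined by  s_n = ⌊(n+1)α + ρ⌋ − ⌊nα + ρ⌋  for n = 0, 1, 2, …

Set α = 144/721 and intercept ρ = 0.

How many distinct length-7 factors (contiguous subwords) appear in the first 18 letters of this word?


6

t_n = ⌊(n·144)/721⌋ for n = 0 … 18:
  n=0…9: ⌊0/721⌋=0 ⌊144/721⌋=0 ⌊288/721⌋=0 ⌊432/721⌋=0 ⌊576/721⌋=0 ⌊720/721⌋=0 ⌊864/721⌋=1 ⌊1008/721⌋=1 ⌊1152/721⌋=1 ⌊1296/721⌋=1
  n=10…18: ⌊1440/721⌋=1 ⌊1584/721⌋=2 ⌊1728/721⌋=2 ⌊1872/721⌋=2 ⌊2016/721⌋=2 ⌊2160/721⌋=2 ⌊2304/721⌋=3 ⌊2448/721⌋=3 ⌊2592/721⌋=3
s_n = t_(n+1) − t_n for n = 0 … 17 gives
prefix = 000001000010000100
slide a length-7 window over [0..6] … [11..17] (12 windows); first occurrence of each distinct factor:
  [  0..  6] 0000010
  [  1..  7] 0000100
  [  2..  8] 0001000
  [  3..  9] 0010000
  [  4.. 10] 0100001
  [  5.. 11] 1000010
  (the other 6 windows repeat one of these)
distinct factors: {0000010, 0000100, 0001000, 0010000, 0100001, 1000010}
count = 6  (Sturmian bound for length 7 is 8)


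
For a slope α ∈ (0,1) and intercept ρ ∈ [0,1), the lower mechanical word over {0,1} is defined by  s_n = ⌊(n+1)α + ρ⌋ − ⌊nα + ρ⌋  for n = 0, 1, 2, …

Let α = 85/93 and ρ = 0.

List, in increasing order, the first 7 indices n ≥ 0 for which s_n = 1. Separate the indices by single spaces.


1 2 3 4 5 6 7

n=0: ⌊85/93⌋−⌊0/93⌋ = 0−0 = 0
n=1: ⌊170/93⌋−⌊85/93⌋ = 1−0 = 1  ← one
n=2: ⌊255/93⌋−⌊170/93⌋ = 2−1 = 1  ← one
n=3: ⌊340/93⌋−⌊255/93⌋ = 3−2 = 1  ← one
n=4: ⌊425/93⌋−⌊340/93⌋ = 4−3 = 1  ← one
n=5: ⌊510/93⌋−⌊425/93⌋ = 5−4 = 1  ← one
n=6: ⌊595/93⌋−⌊510/93⌋ = 6−5 = 1  ← one
n=7: ⌊680/93⌋−⌊595/93⌋ = 7−6 = 1  ← one
positions of the first 7 ones: 1 2 3 4 5 6 7


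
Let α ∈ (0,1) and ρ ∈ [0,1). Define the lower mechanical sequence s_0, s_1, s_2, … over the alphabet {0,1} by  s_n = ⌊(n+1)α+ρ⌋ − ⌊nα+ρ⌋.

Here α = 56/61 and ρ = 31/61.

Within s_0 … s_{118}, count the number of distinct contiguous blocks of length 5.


6

t_n = ⌊(n·56+31)/61⌋ for n = 0 … 119:
  n=0…9: ⌊31/61⌋=0 ⌊87/61⌋=1 ⌊143/61⌋=2 ⌊199/61⌋=3 ⌊255/61⌋=4 ⌊311/61⌋=5 ⌊367/61⌋=6 ⌊423/61⌋=6 ⌊479/61⌋=7 ⌊535/61⌋=8
  n=10…19: ⌊591/61⌋=9 ⌊647/61⌋=10 ⌊703/61⌋=11 ⌊759/61⌋=12 ⌊815/61⌋=13 ⌊871/61⌋=14 ⌊927/61⌋=15 ⌊983/61⌋=16 ⌊1039/61⌋=17 ⌊1095/61⌋=17
  n=20…29: ⌊1151/61⌋=18 ⌊1207/61⌋=19 ⌊1263/61⌋=20 ⌊1319/61⌋=21 ⌊1375/61⌋=22 ⌊1431/61⌋=23 ⌊1487/61⌋=24 ⌊1543/61⌋=25 ⌊1599/61⌋=26 ⌊1655/61⌋=27
  n=30…39: ⌊1711/61⌋=28 ⌊1767/61⌋=28 ⌊1823/61⌋=29 ⌊1879/61⌋=30 ⌊1935/61⌋=31 ⌊1991/61⌋=32 ⌊2047/61⌋=33 ⌊2103/61⌋=34 ⌊2159/61⌋=35 ⌊2215/61⌋=36
  n=40…49: ⌊2271/61⌋=37 ⌊2327/61⌋=38 ⌊2383/61⌋=39 ⌊2439/61⌋=39 ⌊2495/61⌋=40 ⌊2551/61⌋=41 ⌊2607/61⌋=42 ⌊2663/61⌋=43 ⌊2719/61⌋=44 ⌊2775/61⌋=45
  n=50…59: ⌊2831/61⌋=46 ⌊2887/61⌋=47 ⌊2943/61⌋=48 ⌊2999/61⌋=49 ⌊3055/61⌋=50 ⌊3111/61⌋=51 ⌊3167/61⌋=51 ⌊3223/61⌋=52 ⌊3279/61⌋=53 ⌊3335/61⌋=54
  n=60…69: ⌊3391/61⌋=55 ⌊3447/61⌋=56 ⌊3503/61⌋=57 ⌊3559/61⌋=58 ⌊3615/61⌋=59 ⌊3671/61⌋=60 ⌊3727/61⌋=61 ⌊3783/61⌋=62 ⌊3839/61⌋=62 ⌊3895/61⌋=63
  n=70…79: ⌊3951/61⌋=64 ⌊4007/61⌋=65 ⌊4063/61⌋=66 ⌊4119/61⌋=67 ⌊4175/61⌋=68 ⌊4231/61⌋=69 ⌊4287/61⌋=70 ⌊4343/61⌋=71 ⌊4399/61⌋=72 ⌊4455/61⌋=73
  n=80…89: ⌊4511/61⌋=73 ⌊4567/61⌋=74 ⌊4623/61⌋=75 ⌊4679/61⌋=76 ⌊4735/61⌋=77 ⌊4791/61⌋=78 ⌊4847/61⌋=79 ⌊4903/61⌋=80 ⌊4959/61⌋=81 ⌊5015/61⌋=82
  n=90…99: ⌊5071/61⌋=83 ⌊5127/61⌋=84 ⌊5183/61⌋=84 ⌊5239/61⌋=85 ⌊5295/61⌋=86 ⌊5351/61⌋=87 ⌊5407/61⌋=88 ⌊5463/61⌋=89 ⌊5519/61⌋=90 ⌊5575/61⌋=91
  n=100…109: ⌊5631/61⌋=92 ⌊5687/61⌋=93 ⌊5743/61⌋=94 ⌊5799/61⌋=95 ⌊5855/61⌋=95 ⌊5911/61⌋=96 ⌊5967/61⌋=97 ⌊6023/61⌋=98 ⌊6079/61⌋=99 ⌊6135/61⌋=100
  n=110…119: ⌊6191/61⌋=101 ⌊6247/61⌋=102 ⌊6303/61⌋=103 ⌊6359/61⌋=104 ⌊6415/61⌋=105 ⌊6471/61⌋=106 ⌊6527/61⌋=107 ⌊6583/61⌋=107 ⌊6639/61⌋=108 ⌊6695/61⌋=109
s_n = t_(n+1) − t_n for n = 0 … 118 gives
prefix = 11111101111111111101111111111101111111111101111111111110111111111110111111111110111111111110111111111110111111111111011
slide a length-5 window over [0..4] … [114..118] (115 windows); first occurrence of each distinct factor:
  [  0..  4] 11111
  [  2..  6] 11110
  [  3..  7] 11101
  [  4..  8] 11011
  [  5..  9] 10111
  [  6.. 10] 01111
  (the other 109 windows repeat one of these)
distinct factors: {01111, 10111, 11011, 11101, 11110, 11111}
count = 6  (Sturmian bound for length 5 is 6)
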